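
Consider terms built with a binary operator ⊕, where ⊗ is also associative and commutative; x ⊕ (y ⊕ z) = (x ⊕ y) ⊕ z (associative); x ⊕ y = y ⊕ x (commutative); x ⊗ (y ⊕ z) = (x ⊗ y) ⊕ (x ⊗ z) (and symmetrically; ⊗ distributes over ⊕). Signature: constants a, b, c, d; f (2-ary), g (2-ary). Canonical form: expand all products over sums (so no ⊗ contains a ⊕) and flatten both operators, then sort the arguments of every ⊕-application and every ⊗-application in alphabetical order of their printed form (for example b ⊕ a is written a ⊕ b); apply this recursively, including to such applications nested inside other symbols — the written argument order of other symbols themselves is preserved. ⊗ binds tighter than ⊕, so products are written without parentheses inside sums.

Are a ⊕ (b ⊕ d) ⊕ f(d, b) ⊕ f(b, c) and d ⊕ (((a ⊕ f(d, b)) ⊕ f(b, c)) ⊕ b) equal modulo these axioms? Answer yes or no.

Left:  a ⊕ (b ⊕ d) ⊕ f(d, b) ⊕ f(b, c)
  Un-nest:  a ⊕ b ⊕ d ⊕ f(d, b) ⊕ f(b, c)
  Sort:  a ⊕ b ⊕ d ⊕ f(b, c) ⊕ f(d, b)
Right:  d ⊕ (((a ⊕ f(d, b)) ⊕ f(b, c)) ⊕ b)
  Flatten:  d ⊕ a ⊕ f(d, b) ⊕ f(b, c) ⊕ b
  Sort arguments:  a ⊕ b ⊕ d ⊕ f(b, c) ⊕ f(d, b)

Answer: yes — both canonical forms are a ⊕ b ⊕ d ⊕ f(b, c) ⊕ f(d, b)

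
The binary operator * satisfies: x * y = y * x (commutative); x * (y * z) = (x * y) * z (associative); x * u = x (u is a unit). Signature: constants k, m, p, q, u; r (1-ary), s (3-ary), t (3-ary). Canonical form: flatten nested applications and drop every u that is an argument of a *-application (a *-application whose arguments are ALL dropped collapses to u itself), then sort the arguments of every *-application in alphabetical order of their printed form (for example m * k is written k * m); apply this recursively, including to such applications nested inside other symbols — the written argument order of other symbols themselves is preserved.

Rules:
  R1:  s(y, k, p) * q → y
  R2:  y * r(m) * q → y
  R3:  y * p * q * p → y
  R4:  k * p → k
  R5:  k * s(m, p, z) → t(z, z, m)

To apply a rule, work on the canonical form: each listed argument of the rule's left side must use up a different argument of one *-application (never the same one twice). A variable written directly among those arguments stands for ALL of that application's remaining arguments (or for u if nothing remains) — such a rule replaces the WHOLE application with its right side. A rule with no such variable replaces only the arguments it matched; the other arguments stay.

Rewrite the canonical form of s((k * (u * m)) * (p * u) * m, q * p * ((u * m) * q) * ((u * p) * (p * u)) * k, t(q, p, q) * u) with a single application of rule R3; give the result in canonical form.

Canonical form:  s(k * m * m * p, k * m * p * p * p * q * q, t(q, p, q))
Apply R3:  consuming p, p, q;  y := k * m * p * q
The variable takes the whole remainder — replace the entire application.
New term:  s(k * m * m * p, k * m * p * q, t(q, p, q))

Answer: s(k * m * m * p, k * m * p * q, t(q, p, q))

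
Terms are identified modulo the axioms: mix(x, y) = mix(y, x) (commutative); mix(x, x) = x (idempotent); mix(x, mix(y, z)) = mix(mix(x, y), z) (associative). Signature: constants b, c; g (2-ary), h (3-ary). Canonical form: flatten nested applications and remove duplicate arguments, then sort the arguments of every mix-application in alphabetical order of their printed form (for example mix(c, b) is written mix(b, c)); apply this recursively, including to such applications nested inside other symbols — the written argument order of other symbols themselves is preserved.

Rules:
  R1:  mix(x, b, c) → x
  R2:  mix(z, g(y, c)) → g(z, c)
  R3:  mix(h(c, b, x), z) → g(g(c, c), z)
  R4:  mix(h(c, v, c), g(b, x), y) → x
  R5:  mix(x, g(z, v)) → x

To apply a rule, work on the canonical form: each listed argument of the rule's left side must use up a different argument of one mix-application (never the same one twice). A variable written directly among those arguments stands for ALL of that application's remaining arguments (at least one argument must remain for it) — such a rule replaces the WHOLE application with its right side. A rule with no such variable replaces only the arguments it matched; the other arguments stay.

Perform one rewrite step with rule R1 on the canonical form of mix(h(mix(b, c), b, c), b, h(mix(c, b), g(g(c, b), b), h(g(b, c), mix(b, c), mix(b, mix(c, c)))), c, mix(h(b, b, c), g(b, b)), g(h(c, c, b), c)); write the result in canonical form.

Canonical form:  mix(b, c, g(b, b), g(h(c, c, b), c), h(b, b, c), h(mix(b, c), b, c), h(mix(b, c), g(g(c, b), b), h(g(b, c), mix(b, c), mix(b, c))))
Match R1:  consume b, c;  x := mix(g(b, b), g(h(c, c, b), c), h(b, b, c), h(mix(b, c), b, c), h(mix(b, c), g(g(c, b), b), h(g(b, c), mix(b, c), mix(b, c))))
The variable takes the whole remainder — replace the entire application.
Result:  mix(g(b, b), g(h(c, c, b), c), h(b, b, c), h(mix(b, c), b, c), h(mix(b, c), g(g(c, b), b), h(g(b, c), mix(b, c), mix(b, c))))

Answer: mix(g(b, b), g(h(c, c, b), c), h(b, b, c), h(mix(b, c), b, c), h(mix(b, c), g(g(c, b), b), h(g(b, c), mix(b, c), mix(b, c))))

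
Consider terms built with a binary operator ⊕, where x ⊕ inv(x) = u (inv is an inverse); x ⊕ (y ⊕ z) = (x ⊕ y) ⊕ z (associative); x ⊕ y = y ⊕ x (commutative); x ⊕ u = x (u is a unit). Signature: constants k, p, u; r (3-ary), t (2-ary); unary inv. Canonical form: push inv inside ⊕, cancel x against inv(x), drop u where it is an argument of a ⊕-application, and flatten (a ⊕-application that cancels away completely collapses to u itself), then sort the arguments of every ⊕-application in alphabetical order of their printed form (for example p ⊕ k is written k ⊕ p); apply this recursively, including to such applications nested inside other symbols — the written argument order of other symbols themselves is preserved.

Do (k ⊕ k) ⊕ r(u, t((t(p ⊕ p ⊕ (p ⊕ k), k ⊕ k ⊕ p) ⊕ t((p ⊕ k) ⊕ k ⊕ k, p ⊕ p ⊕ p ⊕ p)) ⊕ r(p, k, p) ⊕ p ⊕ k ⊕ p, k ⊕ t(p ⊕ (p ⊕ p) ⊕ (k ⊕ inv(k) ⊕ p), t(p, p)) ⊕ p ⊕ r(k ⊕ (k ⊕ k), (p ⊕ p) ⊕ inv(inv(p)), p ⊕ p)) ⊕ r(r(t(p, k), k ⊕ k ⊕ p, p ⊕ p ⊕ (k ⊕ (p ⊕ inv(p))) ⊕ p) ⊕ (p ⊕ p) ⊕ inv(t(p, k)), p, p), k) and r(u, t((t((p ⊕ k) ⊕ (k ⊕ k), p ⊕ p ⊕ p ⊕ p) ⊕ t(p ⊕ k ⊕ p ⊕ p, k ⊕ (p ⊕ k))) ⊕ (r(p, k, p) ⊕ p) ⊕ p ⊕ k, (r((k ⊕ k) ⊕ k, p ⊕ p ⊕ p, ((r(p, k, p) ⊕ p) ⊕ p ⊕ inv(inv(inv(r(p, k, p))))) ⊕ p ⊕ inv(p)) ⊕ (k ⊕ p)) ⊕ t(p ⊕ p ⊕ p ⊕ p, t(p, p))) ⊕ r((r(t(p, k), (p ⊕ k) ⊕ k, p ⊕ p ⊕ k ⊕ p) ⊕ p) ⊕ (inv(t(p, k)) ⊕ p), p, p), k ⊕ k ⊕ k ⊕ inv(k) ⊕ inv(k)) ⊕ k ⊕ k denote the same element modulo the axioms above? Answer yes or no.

Left:  (k ⊕ k) ⊕ r(u, t((t(p ⊕ p ⊕ (p ⊕ k), k ⊕ k ⊕ p) ⊕ t((p ⊕ k) ⊕ k ⊕ k, p ⊕ p ⊕ p ⊕ p)) ⊕ r(p, k, p) ⊕ p ⊕ k ⊕ p, k ⊕ t(p ⊕ (p ⊕ p) ⊕ (k ⊕ inv(k) ⊕ p), t(p, p)) ⊕ p ⊕ r(k ⊕ (k ⊕ k), (p ⊕ p) ⊕ inv(inv(p)), p ⊕ p)) ⊕ r(r(t(p, k), k ⊕ k ⊕ p, p ⊕ p ⊕ (k ⊕ (p ⊕ inv(p))) ⊕ p) ⊕ (p ⊕ p) ⊕ inv(t(p, k)), p, p), k)
  Push inv inside:  distribute inv over ⊕ and collapse double inv
  Collect terms:  k ⊕ k ⊕ r(u, r(inv(t(p, k)) ⊕ p ⊕ p ⊕ r(t(p, k), k ⊕ k ⊕ p, k ⊕ p ⊕ p ⊕ p), p, p) ⊕ t(k ⊕ p ⊕ p ⊕ r(p, k, p) ⊕ t(k ⊕ k ⊕ k ⊕ p, p ⊕ p ⊕ p ⊕ p) ⊕ t(k ⊕ p ⊕ p ⊕ p, k ⊕ k ⊕ p), k ⊕ p ⊕ r(k ⊕ k ⊕ k, p ⊕ p ⊕ p, p ⊕ p) ⊕ t(p ⊕ p ⊕ p ⊕ p, t(p, p))), k)
Right:  r(u, t((t((p ⊕ k) ⊕ (k ⊕ k), p ⊕ p ⊕ p ⊕ p) ⊕ t(p ⊕ k ⊕ p ⊕ p, k ⊕ (p ⊕ k))) ⊕ (r(p, k, p) ⊕ p) ⊕ p ⊕ k, (r((k ⊕ k) ⊕ k, p ⊕ p ⊕ p, ((r(p, k, p) ⊕ p) ⊕ p ⊕ inv(inv(inv(r(p, k, p))))) ⊕ p ⊕ inv(p)) ⊕ (k ⊕ p)) ⊕ t(p ⊕ p ⊕ p ⊕ p, t(p, p))) ⊕ r((r(t(p, k), (p ⊕ k) ⊕ k, p ⊕ p ⊕ k ⊕ p) ⊕ p) ⊕ (inv(t(p, k)) ⊕ p), p, p), k ⊕ k ⊕ k ⊕ inv(k) ⊕ inv(k)) ⊕ k ⊕ k
  Push inv inside:  distribute inv over ⊕ and collapse double inv
  Collect terms:  r(u, r(inv(t(p, k)) ⊕ p ⊕ p ⊕ r(t(p, k), k ⊕ k ⊕ p, k ⊕ p ⊕ p ⊕ p), p, p) ⊕ t(k ⊕ p ⊕ p ⊕ r(p, k, p) ⊕ t(k ⊕ k ⊕ k ⊕ p, p ⊕ p ⊕ p ⊕ p) ⊕ t(k ⊕ p ⊕ p ⊕ p, k ⊕ k ⊕ p), k ⊕ p ⊕ r(k ⊕ k ⊕ k, p ⊕ p ⊕ p, p ⊕ p) ⊕ t(p ⊕ p ⊕ p ⊕ p, t(p, p))), k) ⊕ k ⊕ k
  Sort:  k ⊕ k ⊕ r(u, r(inv(t(p, k)) ⊕ p ⊕ p ⊕ r(t(p, k), k ⊕ k ⊕ p, k ⊕ p ⊕ p ⊕ p), p, p) ⊕ t(k ⊕ p ⊕ p ⊕ r(p, k, p) ⊕ t(k ⊕ k ⊕ k ⊕ p, p ⊕ p ⊕ p ⊕ p) ⊕ t(k ⊕ p ⊕ p ⊕ p, k ⊕ k ⊕ p), k ⊕ p ⊕ r(k ⊕ k ⊕ k, p ⊕ p ⊕ p, p ⊕ p) ⊕ t(p ⊕ p ⊕ p ⊕ p, t(p, p))), k)

Answer: yes — both canonical forms are k ⊕ k ⊕ r(u, r(inv(t(p, k)) ⊕ p ⊕ p ⊕ r(t(p, k), k ⊕ k ⊕ p, k ⊕ p ⊕ p ⊕ p), p, p) ⊕ t(k ⊕ p ⊕ p ⊕ r(p, k, p) ⊕ t(k ⊕ k ⊕ k ⊕ p, p ⊕ p ⊕ p ⊕ p) ⊕ t(k ⊕ p ⊕ p ⊕ p, k ⊕ k ⊕ p), k ⊕ p ⊕ r(k ⊕ k ⊕ k, p ⊕ p ⊕ p, p ⊕ p) ⊕ t(p ⊕ p ⊕ p ⊕ p, t(p, p))), k)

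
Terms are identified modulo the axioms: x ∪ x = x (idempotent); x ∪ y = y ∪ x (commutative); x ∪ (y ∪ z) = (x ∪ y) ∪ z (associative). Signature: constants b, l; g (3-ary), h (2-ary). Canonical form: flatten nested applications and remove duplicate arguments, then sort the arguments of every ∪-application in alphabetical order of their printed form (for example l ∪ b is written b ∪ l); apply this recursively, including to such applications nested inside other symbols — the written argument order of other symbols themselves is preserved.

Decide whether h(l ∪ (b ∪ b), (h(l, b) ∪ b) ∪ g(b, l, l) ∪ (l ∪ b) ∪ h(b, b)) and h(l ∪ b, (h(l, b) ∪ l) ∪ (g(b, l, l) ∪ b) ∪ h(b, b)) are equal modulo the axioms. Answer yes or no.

Answer: yes — both canonical forms are h(b ∪ l, b ∪ g(b, l, l) ∪ h(b, b) ∪ h(l, b) ∪ l)

Derivation:
Left:  h(l ∪ (b ∪ b), (h(l, b) ∪ b) ∪ g(b, l, l) ∪ (l ∪ b) ∪ h(b, b))
  Focus inside:  (h(l, b) ∪ b) ∪ g(b, l, l) ∪ (l ∪ b) ∪ h(b, b)
  Flatten:  h(l, b) ∪ b ∪ g(b, l, l) ∪ l ∪ b ∪ h(b, b)
  Drop duplicates:  drop duplicate b
  Order the arguments:  b ∪ g(b, l, l) ∪ h(b, b) ∪ h(l, b) ∪ l
  Put back:  h(b ∪ l, b ∪ g(b, l, l) ∪ h(b, b) ∪ h(l, b) ∪ l)
Right:  h(l ∪ b, (h(l, b) ∪ l) ∪ (g(b, l, l) ∪ b) ∪ h(b, b))
  Work inside:  (h(l, b) ∪ l) ∪ (g(b, l, l) ∪ b) ∪ h(b, b)
  Merge nested applications:  h(l, b) ∪ l ∪ g(b, l, l) ∪ b ∪ h(b, b)
  Sort:  b ∪ g(b, l, l) ∪ h(b, b) ∪ h(l, b) ∪ l
  Reassemble:  h(b ∪ l, b ∪ g(b, l, l) ∪ h(b, b) ∪ h(l, b) ∪ l)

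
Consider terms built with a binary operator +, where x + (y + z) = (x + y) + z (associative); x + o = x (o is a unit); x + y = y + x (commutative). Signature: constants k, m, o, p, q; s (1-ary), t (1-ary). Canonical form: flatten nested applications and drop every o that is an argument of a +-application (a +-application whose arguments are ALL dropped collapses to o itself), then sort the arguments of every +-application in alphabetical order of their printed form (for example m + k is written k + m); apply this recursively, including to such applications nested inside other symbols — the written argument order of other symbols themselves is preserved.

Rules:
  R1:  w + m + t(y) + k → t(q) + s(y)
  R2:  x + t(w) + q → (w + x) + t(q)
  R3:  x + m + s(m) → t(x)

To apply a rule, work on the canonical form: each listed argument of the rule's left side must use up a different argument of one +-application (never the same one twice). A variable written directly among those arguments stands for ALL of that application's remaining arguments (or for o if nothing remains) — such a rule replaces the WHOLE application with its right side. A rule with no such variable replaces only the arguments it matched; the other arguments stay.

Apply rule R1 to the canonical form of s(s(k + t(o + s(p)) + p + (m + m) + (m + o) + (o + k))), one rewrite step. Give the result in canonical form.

Canonical form:  s(s(k + k + m + m + m + p + t(s(p))))
Apply R1:  consuming k, m, t(s(p));  w := k + m + m + p, y := s(p)
The variable takes the whole remainder — replace the entire application.
New term:  s(s(s(s(p)) + t(q)))

Answer: s(s(s(s(p)) + t(q)))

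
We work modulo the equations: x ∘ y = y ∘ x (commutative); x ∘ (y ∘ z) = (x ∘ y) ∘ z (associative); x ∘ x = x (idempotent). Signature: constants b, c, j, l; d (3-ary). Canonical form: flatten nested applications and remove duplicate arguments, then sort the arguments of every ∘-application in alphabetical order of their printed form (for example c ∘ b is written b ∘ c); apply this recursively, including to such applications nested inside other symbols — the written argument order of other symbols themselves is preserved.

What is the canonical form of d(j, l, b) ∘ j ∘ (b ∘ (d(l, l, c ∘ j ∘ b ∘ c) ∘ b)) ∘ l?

Answer: b ∘ d(j, l, b) ∘ d(l, l, b ∘ c ∘ j) ∘ j ∘ l

Derivation:
Merge nested applications:  d(j, l, b) ∘ j ∘ b ∘ d(l, l, c ∘ j ∘ b ∘ c) ∘ b ∘ l
Canonicalize subterm:  d(l, l, c ∘ j ∘ b ∘ c)  →  d(l, l, b ∘ c ∘ j)
Deduplicate:  drop duplicate b
Sort arguments:  b ∘ d(j, l, b) ∘ d(l, l, b ∘ c ∘ j) ∘ j ∘ l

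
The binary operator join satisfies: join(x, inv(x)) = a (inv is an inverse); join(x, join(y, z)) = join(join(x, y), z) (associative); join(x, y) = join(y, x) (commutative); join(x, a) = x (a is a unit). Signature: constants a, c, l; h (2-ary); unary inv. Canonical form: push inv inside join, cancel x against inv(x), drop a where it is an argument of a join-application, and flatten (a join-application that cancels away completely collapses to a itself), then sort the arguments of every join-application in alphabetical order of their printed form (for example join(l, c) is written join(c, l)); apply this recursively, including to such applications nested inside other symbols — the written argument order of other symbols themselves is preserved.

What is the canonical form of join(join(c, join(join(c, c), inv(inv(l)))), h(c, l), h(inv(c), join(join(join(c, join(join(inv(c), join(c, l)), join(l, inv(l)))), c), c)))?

Push inv inside:  distribute inv over join and collapse double inv
Combine occurrences:  join(c, c, c, l, h(c, l), h(inv(c), join(c, c, c, l)))
Order the arguments:  join(c, c, c, h(c, l), h(inv(c), join(c, c, c, l)), l)

Answer: join(c, c, c, h(c, l), h(inv(c), join(c, c, c, l)), l)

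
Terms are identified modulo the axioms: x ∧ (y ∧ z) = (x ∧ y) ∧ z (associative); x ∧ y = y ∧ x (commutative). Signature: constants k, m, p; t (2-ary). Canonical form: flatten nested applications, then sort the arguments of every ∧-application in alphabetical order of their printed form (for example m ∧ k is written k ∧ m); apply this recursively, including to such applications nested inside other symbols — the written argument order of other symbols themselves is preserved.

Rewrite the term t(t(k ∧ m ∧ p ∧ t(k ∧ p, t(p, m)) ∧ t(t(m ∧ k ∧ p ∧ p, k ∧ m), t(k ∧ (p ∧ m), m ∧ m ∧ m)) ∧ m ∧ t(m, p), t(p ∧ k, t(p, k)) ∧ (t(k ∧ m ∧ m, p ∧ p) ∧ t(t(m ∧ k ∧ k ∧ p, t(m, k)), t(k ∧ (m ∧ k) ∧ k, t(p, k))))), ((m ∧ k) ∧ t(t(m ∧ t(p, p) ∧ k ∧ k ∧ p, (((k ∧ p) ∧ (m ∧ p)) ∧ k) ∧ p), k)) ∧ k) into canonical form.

Answer: t(t(k ∧ m ∧ m ∧ p ∧ t(k ∧ p, t(p, m)) ∧ t(m, p) ∧ t(t(k ∧ m ∧ p ∧ p, k ∧ m), t(k ∧ m ∧ p, m ∧ m ∧ m)), t(k ∧ m ∧ m, p ∧ p) ∧ t(k ∧ p, t(p, k)) ∧ t(t(k ∧ k ∧ m ∧ p, t(m, k)), t(k ∧ k ∧ k ∧ m, t(p, k)))), k ∧ k ∧ m ∧ t(t(k ∧ k ∧ m ∧ p ∧ t(p, p), k ∧ k ∧ m ∧ p ∧ p ∧ p), k))

Derivation:
Focus inside:  t(p ∧ k, t(p, k)) ∧ (t(k ∧ m ∧ m, p ∧ p) ∧ t(t(m ∧ k ∧ k ∧ p, t(m, k)), t(k ∧ (m ∧ k) ∧ k, t(p, k))))
Flatten:  t(p ∧ k, t(p, k)) ∧ t(k ∧ m ∧ m, p ∧ p) ∧ t(t(m ∧ k ∧ k ∧ p, t(m, k)), t(k ∧ (m ∧ k) ∧ k, t(p, k)))
Canonicalize subterm:  t(p ∧ k, t(p, k))  →  t(k ∧ p, t(p, k))
Simplify inside:  t(t(m ∧ k ∧ k ∧ p, t(m, k)), t(k ∧ (m ∧ k) ∧ k, t(p, k)))  →  t(t(k ∧ k ∧ m ∧ p, t(m, k)), t(k ∧ k ∧ k ∧ m, t(p, k)))
Order the arguments:  t(k ∧ m ∧ m, p ∧ p) ∧ t(k ∧ p, t(p, k)) ∧ t(t(k ∧ k ∧ m ∧ p, t(m, k)), t(k ∧ k ∧ k ∧ m, t(p, k)))
Put back:  t(t(k ∧ m ∧ m ∧ p ∧ t(k ∧ p, t(p, m)) ∧ t(m, p) ∧ t(t(k ∧ m ∧ p ∧ p, k ∧ m), t(k ∧ m ∧ p, m ∧ m ∧ m)), t(k ∧ m ∧ m, p ∧ p) ∧ t(k ∧ p, t(p, k)) ∧ t(t(k ∧ k ∧ m ∧ p, t(m, k)), t(k ∧ k ∧ k ∧ m, t(p, k)))), k ∧ k ∧ m ∧ t(t(k ∧ k ∧ m ∧ p ∧ t(p, p), k ∧ k ∧ m ∧ p ∧ p ∧ p), k))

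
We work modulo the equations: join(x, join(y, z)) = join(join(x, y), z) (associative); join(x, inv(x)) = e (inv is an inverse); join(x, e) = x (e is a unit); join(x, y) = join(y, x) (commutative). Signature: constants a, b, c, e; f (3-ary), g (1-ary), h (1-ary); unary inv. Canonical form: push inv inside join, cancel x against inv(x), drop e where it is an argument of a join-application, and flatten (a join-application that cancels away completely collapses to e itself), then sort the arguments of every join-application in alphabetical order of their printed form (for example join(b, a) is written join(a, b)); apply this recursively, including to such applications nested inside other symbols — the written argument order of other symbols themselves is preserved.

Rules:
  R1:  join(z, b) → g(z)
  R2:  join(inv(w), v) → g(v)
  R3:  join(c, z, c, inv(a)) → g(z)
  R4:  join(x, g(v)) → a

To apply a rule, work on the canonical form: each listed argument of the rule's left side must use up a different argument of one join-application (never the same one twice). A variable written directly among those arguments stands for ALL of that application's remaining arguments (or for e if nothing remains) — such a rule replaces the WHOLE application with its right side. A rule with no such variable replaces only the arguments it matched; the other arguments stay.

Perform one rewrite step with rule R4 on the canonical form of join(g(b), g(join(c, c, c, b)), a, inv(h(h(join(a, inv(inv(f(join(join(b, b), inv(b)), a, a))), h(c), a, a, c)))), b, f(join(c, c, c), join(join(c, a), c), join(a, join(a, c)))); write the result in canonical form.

Answer: a

Derivation:
Canonical form:  join(a, b, f(join(c, c, c), join(a, c, c), join(a, a, c)), g(b), g(join(b, c, c, c)), inv(h(h(join(a, a, a, c, f(b, a, a), h(c))))))
R4 matches:  uses g(b);  v := b, x := join(a, b, f(join(c, c, c), join(a, c, c), join(a, a, c)), g(join(b, c, c, c)), inv(h(h(join(a, a, a, c, f(b, a, a), h(c))))))
The extension variable absorbs all remaining arguments, so the whole application is rewritten.
Result:  a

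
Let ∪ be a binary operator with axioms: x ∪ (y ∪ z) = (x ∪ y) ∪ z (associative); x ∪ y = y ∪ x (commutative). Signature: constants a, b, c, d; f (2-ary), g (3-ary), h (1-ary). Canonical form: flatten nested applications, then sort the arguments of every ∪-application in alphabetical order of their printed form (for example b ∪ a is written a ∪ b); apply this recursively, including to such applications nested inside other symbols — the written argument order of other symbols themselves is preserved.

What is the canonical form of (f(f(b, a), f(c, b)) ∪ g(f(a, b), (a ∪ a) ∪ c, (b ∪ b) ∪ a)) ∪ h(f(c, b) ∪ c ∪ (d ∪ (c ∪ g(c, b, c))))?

Answer: f(f(b, a), f(c, b)) ∪ g(f(a, b), a ∪ a ∪ c, a ∪ b ∪ b) ∪ h(c ∪ c ∪ d ∪ f(c, b) ∪ g(c, b, c))

Derivation:
Un-nest:  f(f(b, a), f(c, b)) ∪ g(f(a, b), (a ∪ a) ∪ c, (b ∪ b) ∪ a) ∪ h(f(c, b) ∪ c ∪ (d ∪ (c ∪ g(c, b, c))))
Canonicalize subterm:  g(f(a, b), (a ∪ a) ∪ c, (b ∪ b) ∪ a)  →  g(f(a, b), a ∪ a ∪ c, a ∪ b ∪ b)
Canonicalize subterm:  h(f(c, b) ∪ c ∪ (d ∪ (c ∪ g(c, b, c))))  →  h(c ∪ c ∪ d ∪ f(c, b) ∪ g(c, b, c))
Sort:  f(f(b, a), f(c, b)) ∪ g(f(a, b), a ∪ a ∪ c, a ∪ b ∪ b) ∪ h(c ∪ c ∪ d ∪ f(c, b) ∪ g(c, b, c))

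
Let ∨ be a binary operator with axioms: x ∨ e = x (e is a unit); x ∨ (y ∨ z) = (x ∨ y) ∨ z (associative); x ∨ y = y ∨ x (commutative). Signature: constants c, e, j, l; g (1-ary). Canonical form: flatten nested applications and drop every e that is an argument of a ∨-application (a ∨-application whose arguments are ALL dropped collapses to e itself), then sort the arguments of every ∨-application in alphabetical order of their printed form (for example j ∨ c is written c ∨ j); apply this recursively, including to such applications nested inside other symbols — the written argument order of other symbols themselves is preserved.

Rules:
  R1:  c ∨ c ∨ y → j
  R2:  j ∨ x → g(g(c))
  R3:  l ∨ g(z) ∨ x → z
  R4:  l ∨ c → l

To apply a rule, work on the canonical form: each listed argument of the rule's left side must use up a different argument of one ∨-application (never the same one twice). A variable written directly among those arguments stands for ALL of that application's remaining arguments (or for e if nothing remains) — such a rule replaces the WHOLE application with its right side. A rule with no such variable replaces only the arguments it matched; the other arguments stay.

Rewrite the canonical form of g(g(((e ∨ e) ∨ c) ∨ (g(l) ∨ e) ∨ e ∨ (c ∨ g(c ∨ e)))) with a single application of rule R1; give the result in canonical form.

Canonical form:  g(g(c ∨ c ∨ g(c) ∨ g(l)))
Match R1:  consume c, c;  y := g(c) ∨ g(l)
Every leftover argument binds to the variable; the entire application is replaced.
New term:  g(g(j))

Answer: g(g(j))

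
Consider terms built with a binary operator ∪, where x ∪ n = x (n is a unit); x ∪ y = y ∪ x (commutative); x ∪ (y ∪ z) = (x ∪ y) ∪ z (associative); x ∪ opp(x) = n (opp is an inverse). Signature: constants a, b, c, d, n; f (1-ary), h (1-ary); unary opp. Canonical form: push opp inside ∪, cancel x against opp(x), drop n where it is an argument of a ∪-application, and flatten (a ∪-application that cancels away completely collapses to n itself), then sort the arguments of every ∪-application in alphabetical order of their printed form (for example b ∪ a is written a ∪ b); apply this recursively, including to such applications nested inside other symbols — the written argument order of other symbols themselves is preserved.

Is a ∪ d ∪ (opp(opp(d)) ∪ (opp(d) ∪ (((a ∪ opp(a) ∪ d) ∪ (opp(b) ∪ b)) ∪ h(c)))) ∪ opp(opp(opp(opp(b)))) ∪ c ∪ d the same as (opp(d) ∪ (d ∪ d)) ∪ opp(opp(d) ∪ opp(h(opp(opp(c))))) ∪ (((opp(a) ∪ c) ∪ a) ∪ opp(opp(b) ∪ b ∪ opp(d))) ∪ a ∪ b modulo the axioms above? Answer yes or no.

Answer: yes — both canonical forms are a ∪ b ∪ c ∪ d ∪ d ∪ d ∪ h(c)

Derivation:
Left:  a ∪ d ∪ (opp(opp(d)) ∪ (opp(d) ∪ (((a ∪ opp(a) ∪ d) ∪ (opp(b) ∪ b)) ∪ h(c)))) ∪ opp(opp(opp(opp(b)))) ∪ c ∪ d
  Push opp inside:  distribute opp over ∪ and collapse double opp
  Collect:  a ∪ d ∪ d ∪ d ∪ b ∪ h(c) ∪ c
  Order the arguments:  a ∪ b ∪ c ∪ d ∪ d ∪ d ∪ h(c)
Right:  (opp(d) ∪ (d ∪ d)) ∪ opp(opp(d) ∪ opp(h(opp(opp(c))))) ∪ (((opp(a) ∪ c) ∪ a) ∪ opp(opp(b) ∪ b ∪ opp(d))) ∪ a ∪ b
  Push opp inside:  distribute opp over ∪ and collapse double opp
  Collect terms:  d ∪ d ∪ d ∪ h(c) ∪ a ∪ c ∪ b
  Sort arguments:  a ∪ b ∪ c ∪ d ∪ d ∪ d ∪ h(c)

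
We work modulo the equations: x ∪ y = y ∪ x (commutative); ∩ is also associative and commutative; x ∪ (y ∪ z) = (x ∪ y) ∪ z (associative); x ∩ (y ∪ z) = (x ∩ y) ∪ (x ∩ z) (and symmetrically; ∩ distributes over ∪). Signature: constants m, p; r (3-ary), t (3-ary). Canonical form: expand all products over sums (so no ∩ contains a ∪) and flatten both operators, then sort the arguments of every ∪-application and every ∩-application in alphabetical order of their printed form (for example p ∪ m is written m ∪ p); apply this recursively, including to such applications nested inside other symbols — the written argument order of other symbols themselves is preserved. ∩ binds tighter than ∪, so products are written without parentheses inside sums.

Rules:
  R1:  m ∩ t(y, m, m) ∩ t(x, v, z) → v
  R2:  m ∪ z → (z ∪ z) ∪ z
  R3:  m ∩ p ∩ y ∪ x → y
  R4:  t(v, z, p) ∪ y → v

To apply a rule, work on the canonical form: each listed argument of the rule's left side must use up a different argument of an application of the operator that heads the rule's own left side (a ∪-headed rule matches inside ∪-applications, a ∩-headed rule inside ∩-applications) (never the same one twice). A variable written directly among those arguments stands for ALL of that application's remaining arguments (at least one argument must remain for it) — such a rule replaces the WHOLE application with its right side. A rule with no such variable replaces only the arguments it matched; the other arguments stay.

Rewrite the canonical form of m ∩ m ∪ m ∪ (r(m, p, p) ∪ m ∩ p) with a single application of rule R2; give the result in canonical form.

Canonical form:  m ∪ m ∩ m ∪ m ∩ p ∪ r(m, p, p)
R2 matches:  uses m;  z := m ∩ m ∪ m ∩ p ∪ r(m, p, p)
The variable takes the whole remainder — replace the entire application.
Giving:  m ∩ m ∪ m ∩ m ∪ m ∩ m ∪ m ∩ p ∪ m ∩ p ∪ m ∩ p ∪ r(m, p, p) ∪ r(m, p, p) ∪ r(m, p, p)

Answer: m ∩ m ∪ m ∩ m ∪ m ∩ m ∪ m ∩ p ∪ m ∩ p ∪ m ∩ p ∪ r(m, p, p) ∪ r(m, p, p) ∪ r(m, p, p)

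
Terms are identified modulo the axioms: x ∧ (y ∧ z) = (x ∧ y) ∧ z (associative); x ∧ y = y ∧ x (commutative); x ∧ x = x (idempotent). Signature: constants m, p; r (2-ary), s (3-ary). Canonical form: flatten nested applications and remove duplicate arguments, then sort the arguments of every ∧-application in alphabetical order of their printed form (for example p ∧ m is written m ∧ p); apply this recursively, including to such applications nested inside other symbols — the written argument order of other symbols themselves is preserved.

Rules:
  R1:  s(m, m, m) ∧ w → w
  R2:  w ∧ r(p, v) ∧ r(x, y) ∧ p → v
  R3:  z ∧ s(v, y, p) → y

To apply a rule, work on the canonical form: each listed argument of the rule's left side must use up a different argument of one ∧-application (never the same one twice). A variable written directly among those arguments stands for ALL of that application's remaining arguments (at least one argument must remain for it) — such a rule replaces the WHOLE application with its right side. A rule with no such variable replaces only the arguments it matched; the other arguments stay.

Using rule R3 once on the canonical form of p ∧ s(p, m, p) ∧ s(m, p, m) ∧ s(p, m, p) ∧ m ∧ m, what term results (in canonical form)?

Answer: m

Derivation:
Canonical form:  m ∧ p ∧ s(m, p, m) ∧ s(p, m, p)
Match R3:  consume s(p, m, p);  v := p, y := m, z := m ∧ p ∧ s(m, p, m)
The extension variable absorbs all remaining arguments, so the whole application is rewritten.
Giving:  m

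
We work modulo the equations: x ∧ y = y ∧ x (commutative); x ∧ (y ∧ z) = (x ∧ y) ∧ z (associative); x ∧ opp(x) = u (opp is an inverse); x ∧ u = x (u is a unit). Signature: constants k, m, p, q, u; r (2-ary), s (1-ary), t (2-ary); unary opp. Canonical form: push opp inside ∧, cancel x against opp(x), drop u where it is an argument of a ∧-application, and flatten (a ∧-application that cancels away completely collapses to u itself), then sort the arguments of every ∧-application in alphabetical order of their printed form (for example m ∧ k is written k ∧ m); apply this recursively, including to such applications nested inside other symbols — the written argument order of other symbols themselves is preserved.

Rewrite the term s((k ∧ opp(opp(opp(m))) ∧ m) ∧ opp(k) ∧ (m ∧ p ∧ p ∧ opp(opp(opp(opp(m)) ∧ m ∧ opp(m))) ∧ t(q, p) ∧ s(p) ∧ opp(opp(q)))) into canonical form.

Answer: s(m ∧ m ∧ p ∧ p ∧ q ∧ s(p) ∧ t(q, p))

Derivation:
Work inside:  (k ∧ opp(opp(opp(m))) ∧ m) ∧ opp(k) ∧ (m ∧ p ∧ p ∧ opp(opp(opp(opp(m)) ∧ m ∧ opp(m))) ∧ t(q, p) ∧ s(p) ∧ opp(opp(q)))
Push opp inside:  distribute opp over ∧ and collapse double opp
Inverses cancel:  k cancels
Collect:  m ∧ m ∧ p ∧ p ∧ t(q, p) ∧ s(p) ∧ q
Sort:  m ∧ m ∧ p ∧ p ∧ q ∧ s(p) ∧ t(q, p)
Put back:  s(m ∧ m ∧ p ∧ p ∧ q ∧ s(p) ∧ t(q, p))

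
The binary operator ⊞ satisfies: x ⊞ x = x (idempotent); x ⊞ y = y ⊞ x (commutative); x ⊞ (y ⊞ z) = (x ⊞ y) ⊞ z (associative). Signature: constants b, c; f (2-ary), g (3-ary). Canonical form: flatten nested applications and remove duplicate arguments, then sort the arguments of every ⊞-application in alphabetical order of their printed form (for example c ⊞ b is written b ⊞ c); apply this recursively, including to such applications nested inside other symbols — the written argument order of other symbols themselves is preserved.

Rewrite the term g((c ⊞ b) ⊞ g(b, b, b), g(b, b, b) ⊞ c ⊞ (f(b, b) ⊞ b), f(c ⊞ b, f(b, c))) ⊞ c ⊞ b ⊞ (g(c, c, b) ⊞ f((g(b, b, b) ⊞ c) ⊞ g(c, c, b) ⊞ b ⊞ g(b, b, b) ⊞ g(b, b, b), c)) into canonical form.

Answer: b ⊞ c ⊞ f(b ⊞ c ⊞ g(b, b, b) ⊞ g(c, c, b), c) ⊞ g(b ⊞ c ⊞ g(b, b, b), b ⊞ c ⊞ f(b, b) ⊞ g(b, b, b), f(b ⊞ c, f(b, c))) ⊞ g(c, c, b)

Derivation:
Flatten:  g((c ⊞ b) ⊞ g(b, b, b), g(b, b, b) ⊞ c ⊞ (f(b, b) ⊞ b), f(c ⊞ b, f(b, c))) ⊞ c ⊞ b ⊞ g(c, c, b) ⊞ f((g(b, b, b) ⊞ c) ⊞ g(c, c, b) ⊞ b ⊞ g(b, b, b) ⊞ g(b, b, b), c)
Simplify inside:  g((c ⊞ b) ⊞ g(b, b, b), g(b, b, b) ⊞ c ⊞ (f(b, b) ⊞ b), f(c ⊞ b, f(b, c)))  →  g(b ⊞ c ⊞ g(b, b, b), b ⊞ c ⊞ f(b, b) ⊞ g(b, b, b), f(b ⊞ c, f(b, c)))
Canonicalize subterm:  f((g(b, b, b) ⊞ c) ⊞ g(c, c, b) ⊞ b ⊞ g(b, b, b) ⊞ g(b, b, b), c)  →  f(b ⊞ c ⊞ g(b, b, b) ⊞ g(c, c, b), c)
Sort:  b ⊞ c ⊞ f(b ⊞ c ⊞ g(b, b, b) ⊞ g(c, c, b), c) ⊞ g(b ⊞ c ⊞ g(b, b, b), b ⊞ c ⊞ f(b, b) ⊞ g(b, b, b), f(b ⊞ c, f(b, c))) ⊞ g(c, c, b)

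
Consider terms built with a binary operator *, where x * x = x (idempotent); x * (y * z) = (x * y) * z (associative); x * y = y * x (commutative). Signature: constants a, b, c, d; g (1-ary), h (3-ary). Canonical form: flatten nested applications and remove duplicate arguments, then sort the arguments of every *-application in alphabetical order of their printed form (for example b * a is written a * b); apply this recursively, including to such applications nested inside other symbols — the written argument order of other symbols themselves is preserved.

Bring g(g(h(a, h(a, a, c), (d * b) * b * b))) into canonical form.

Answer: g(g(h(a, h(a, a, c), b * d)))

Derivation:
Focus inside:  (d * b) * b * b
Merge nested applications:  d * b * b * b
Deduplicate:  drop duplicate b, b
Sort:  b * d
Rebuild:  g(g(h(a, h(a, a, c), b * d)))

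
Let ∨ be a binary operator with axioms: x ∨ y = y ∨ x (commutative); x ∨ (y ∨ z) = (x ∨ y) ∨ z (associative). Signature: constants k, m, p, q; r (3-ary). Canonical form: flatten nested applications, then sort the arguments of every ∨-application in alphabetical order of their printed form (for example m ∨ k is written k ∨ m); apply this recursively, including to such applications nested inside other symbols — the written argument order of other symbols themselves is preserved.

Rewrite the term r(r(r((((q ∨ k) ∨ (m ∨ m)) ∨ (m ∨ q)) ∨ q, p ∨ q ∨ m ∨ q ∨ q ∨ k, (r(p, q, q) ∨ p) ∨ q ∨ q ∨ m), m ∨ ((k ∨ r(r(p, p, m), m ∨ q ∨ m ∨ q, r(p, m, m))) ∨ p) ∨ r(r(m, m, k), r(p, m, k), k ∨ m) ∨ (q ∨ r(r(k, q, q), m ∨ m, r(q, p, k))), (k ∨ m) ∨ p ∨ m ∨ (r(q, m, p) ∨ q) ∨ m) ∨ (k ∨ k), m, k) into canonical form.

Answer: r(k ∨ k ∨ r(r(k ∨ m ∨ m ∨ m ∨ q ∨ q ∨ q, k ∨ m ∨ p ∨ q ∨ q ∨ q, m ∨ p ∨ q ∨ q ∨ r(p, q, q)), k ∨ m ∨ p ∨ q ∨ r(r(k, q, q), m ∨ m, r(q, p, k)) ∨ r(r(m, m, k), r(p, m, k), k ∨ m) ∨ r(r(p, p, m), m ∨ m ∨ q ∨ q, r(p, m, m)), k ∨ m ∨ m ∨ m ∨ p ∨ q ∨ r(q, m, p)), m, k)

Derivation:
Work inside:  r(r((((q ∨ k) ∨ (m ∨ m)) ∨ (m ∨ q)) ∨ q, p ∨ q ∨ m ∨ q ∨ q ∨ k, (r(p, q, q) ∨ p) ∨ q ∨ q ∨ m), m ∨ ((k ∨ r(r(p, p, m), m ∨ q ∨ m ∨ q, r(p, m, m))) ∨ p) ∨ r(r(m, m, k), r(p, m, k), k ∨ m) ∨ (q ∨ r(r(k, q, q), m ∨ m, r(q, p, k))), (k ∨ m) ∨ p ∨ m ∨ (r(q, m, p) ∨ q) ∨ m) ∨ (k ∨ k)
Flatten:  r(r((((q ∨ k) ∨ (m ∨ m)) ∨ (m ∨ q)) ∨ q, p ∨ q ∨ m ∨ q ∨ q ∨ k, (r(p, q, q) ∨ p) ∨ q ∨ q ∨ m), m ∨ ((k ∨ r(r(p, p, m), m ∨ q ∨ m ∨ q, r(p, m, m))) ∨ p) ∨ r(r(m, m, k), r(p, m, k), k ∨ m) ∨ (q ∨ r(r(k, q, q), m ∨ m, r(q, p, k))), (k ∨ m) ∨ p ∨ m ∨ (r(q, m, p) ∨ q) ∨ m) ∨ k ∨ k
Inside:  r(r((((q ∨ k) ∨ (m ∨ m)) ∨ (m ∨ q)) ∨ q, p ∨ q ∨ m ∨ q ∨ q ∨ k, (r(p, q, q) ∨ p) ∨ q ∨ q ∨ m), m ∨ ((k ∨ r(r(p, p, m), m ∨ q ∨ m ∨ q, r(p, m, m))) ∨ p) ∨ r(r(m, m, k), r(p, m, k), k ∨ m) ∨ (q ∨ r(r(k, q, q), m ∨ m, r(q, p, k))), (k ∨ m) ∨ p ∨ m ∨ (r(q, m, p) ∨ q) ∨ m)  →  r(r(k ∨ m ∨ m ∨ m ∨ q ∨ q ∨ q, k ∨ m ∨ p ∨ q ∨ q ∨ q, m ∨ p ∨ q ∨ q ∨ r(p, q, q)), k ∨ m ∨ p ∨ q ∨ r(r(k, q, q), m ∨ m, r(q, p, k)) ∨ r(r(m, m, k), r(p, m, k), k ∨ m) ∨ r(r(p, p, m), m ∨ m ∨ q ∨ q, r(p, m, m)), k ∨ m ∨ m ∨ m ∨ p ∨ q ∨ r(q, m, p))
Sort arguments:  k ∨ k ∨ r(r(k ∨ m ∨ m ∨ m ∨ q ∨ q ∨ q, k ∨ m ∨ p ∨ q ∨ q ∨ q, m ∨ p ∨ q ∨ q ∨ r(p, q, q)), k ∨ m ∨ p ∨ q ∨ r(r(k, q, q), m ∨ m, r(q, p, k)) ∨ r(r(m, m, k), r(p, m, k), k ∨ m) ∨ r(r(p, p, m), m ∨ m ∨ q ∨ q, r(p, m, m)), k ∨ m ∨ m ∨ m ∨ p ∨ q ∨ r(q, m, p))
Put back:  r(k ∨ k ∨ r(r(k ∨ m ∨ m ∨ m ∨ q ∨ q ∨ q, k ∨ m ∨ p ∨ q ∨ q ∨ q, m ∨ p ∨ q ∨ q ∨ r(p, q, q)), k ∨ m ∨ p ∨ q ∨ r(r(k, q, q), m ∨ m, r(q, p, k)) ∨ r(r(m, m, k), r(p, m, k), k ∨ m) ∨ r(r(p, p, m), m ∨ m ∨ q ∨ q, r(p, m, m)), k ∨ m ∨ m ∨ m ∨ p ∨ q ∨ r(q, m, p)), m, k)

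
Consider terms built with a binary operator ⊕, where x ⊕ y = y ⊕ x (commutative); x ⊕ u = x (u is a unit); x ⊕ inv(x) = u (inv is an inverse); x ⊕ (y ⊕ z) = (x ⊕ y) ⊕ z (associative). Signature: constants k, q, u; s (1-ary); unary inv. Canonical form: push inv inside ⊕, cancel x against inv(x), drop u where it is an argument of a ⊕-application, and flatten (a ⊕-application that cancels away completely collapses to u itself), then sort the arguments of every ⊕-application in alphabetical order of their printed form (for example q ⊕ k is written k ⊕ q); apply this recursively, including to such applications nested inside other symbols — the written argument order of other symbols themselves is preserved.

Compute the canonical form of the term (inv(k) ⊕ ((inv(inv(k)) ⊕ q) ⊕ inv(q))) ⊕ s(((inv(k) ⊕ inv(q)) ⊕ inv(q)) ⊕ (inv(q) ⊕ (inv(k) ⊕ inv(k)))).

Answer: s(inv(k) ⊕ inv(k) ⊕ inv(k) ⊕ inv(q) ⊕ inv(q) ⊕ inv(q))

Derivation:
Push inv inside:  distribute inv over ⊕ and collapse double inv
Cancel inverse pairs:  k cancels; q cancels
Collect terms:  s(inv(k) ⊕ inv(k) ⊕ inv(k) ⊕ inv(q) ⊕ inv(q) ⊕ inv(q))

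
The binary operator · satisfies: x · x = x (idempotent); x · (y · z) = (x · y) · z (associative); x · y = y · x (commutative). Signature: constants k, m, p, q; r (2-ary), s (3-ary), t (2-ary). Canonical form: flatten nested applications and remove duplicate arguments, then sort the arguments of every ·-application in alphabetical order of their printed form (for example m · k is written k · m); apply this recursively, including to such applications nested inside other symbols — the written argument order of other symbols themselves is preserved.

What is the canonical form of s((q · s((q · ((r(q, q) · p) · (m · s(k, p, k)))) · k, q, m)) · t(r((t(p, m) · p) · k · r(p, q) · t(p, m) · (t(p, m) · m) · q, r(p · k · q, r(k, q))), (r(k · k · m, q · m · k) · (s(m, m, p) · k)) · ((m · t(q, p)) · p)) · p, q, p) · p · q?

Answer: p · q · s(p · q · s(k · m · p · q · r(q, q) · s(k, p, k), q, m) · t(r(k · m · p · q · r(p, q) · t(p, m), r(k · p · q, r(k, q))), k · m · p · r(k · m, k · m · q) · s(m, m, p) · t(q, p)), q, p)

Derivation:
Simplify inside:  s((q · s((q · ((r(q, q) · p) · (m · s(k, p, k)))) · k, q, m)) · t(r((t(p, m) · p) · k · r(p, q) · t(p, m) · (t(p, m) · m) · q, r(p · k · q, r(k, q))), (r(k · k · m, q · m · k) · (s(m, m, p) · k)) · ((m · t(q, p)) · p)) · p, q, p)  →  s(p · q · s(k · m · p · q · r(q, q) · s(k, p, k), q, m) · t(r(k · m · p · q · r(p, q) · t(p, m), r(k · p · q, r(k, q))), k · m · p · r(k · m, k · m · q) · s(m, m, p) · t(q, p)), q, p)
Sort:  p · q · s(p · q · s(k · m · p · q · r(q, q) · s(k, p, k), q, m) · t(r(k · m · p · q · r(p, q) · t(p, m), r(k · p · q, r(k, q))), k · m · p · r(k · m, k · m · q) · s(m, m, p) · t(q, p)), q, p)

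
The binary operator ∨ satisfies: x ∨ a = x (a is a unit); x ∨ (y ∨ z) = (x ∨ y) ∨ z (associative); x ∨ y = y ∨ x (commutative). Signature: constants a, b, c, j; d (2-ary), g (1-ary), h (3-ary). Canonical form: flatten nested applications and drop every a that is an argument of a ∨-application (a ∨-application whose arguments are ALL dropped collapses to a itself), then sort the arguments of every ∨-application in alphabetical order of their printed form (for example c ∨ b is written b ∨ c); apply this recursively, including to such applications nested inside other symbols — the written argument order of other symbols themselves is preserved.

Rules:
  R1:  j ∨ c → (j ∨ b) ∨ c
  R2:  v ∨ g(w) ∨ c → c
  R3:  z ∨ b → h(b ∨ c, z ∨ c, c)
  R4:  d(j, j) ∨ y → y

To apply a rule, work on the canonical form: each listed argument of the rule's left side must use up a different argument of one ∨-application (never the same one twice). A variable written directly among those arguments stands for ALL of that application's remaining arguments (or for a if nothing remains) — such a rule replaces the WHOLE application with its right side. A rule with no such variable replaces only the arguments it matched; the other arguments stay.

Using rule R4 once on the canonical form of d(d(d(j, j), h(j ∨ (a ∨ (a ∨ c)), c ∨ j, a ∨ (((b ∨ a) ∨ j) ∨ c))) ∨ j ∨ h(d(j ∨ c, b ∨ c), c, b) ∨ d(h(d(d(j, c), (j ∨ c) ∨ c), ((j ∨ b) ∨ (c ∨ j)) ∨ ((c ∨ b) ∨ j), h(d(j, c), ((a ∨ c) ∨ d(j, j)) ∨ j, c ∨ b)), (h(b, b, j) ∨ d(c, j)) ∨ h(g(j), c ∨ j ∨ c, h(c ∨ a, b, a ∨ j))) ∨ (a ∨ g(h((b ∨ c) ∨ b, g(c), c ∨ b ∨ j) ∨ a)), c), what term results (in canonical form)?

Canonical form:  d(d(d(j, j), h(c ∨ j, c ∨ j, b ∨ c ∨ j)) ∨ d(h(d(d(j, c), c ∨ c ∨ j), b ∨ b ∨ c ∨ c ∨ j ∨ j ∨ j, h(d(j, c), c ∨ d(j, j) ∨ j, b ∨ c)), d(c, j) ∨ h(b, b, j) ∨ h(g(j), c ∨ c ∨ j, h(c, b, j))) ∨ g(h(b ∨ b ∨ c, g(c), b ∨ c ∨ j)) ∨ h(d(c ∨ j, b ∨ c), c, b) ∨ j, c)
Match R4:  consume d(j, j);  y := c ∨ j
Every leftover argument binds to the variable; the entire application is replaced.
Result:  d(d(d(j, j), h(c ∨ j, c ∨ j, b ∨ c ∨ j)) ∨ d(h(d(d(j, c), c ∨ c ∨ j), b ∨ b ∨ c ∨ c ∨ j ∨ j ∨ j, h(d(j, c), c ∨ j, b ∨ c)), d(c, j) ∨ h(b, b, j) ∨ h(g(j), c ∨ c ∨ j, h(c, b, j))) ∨ g(h(b ∨ b ∨ c, g(c), b ∨ c ∨ j)) ∨ h(d(c ∨ j, b ∨ c), c, b) ∨ j, c)

Answer: d(d(d(j, j), h(c ∨ j, c ∨ j, b ∨ c ∨ j)) ∨ d(h(d(d(j, c), c ∨ c ∨ j), b ∨ b ∨ c ∨ c ∨ j ∨ j ∨ j, h(d(j, c), c ∨ j, b ∨ c)), d(c, j) ∨ h(b, b, j) ∨ h(g(j), c ∨ c ∨ j, h(c, b, j))) ∨ g(h(b ∨ b ∨ c, g(c), b ∨ c ∨ j)) ∨ h(d(c ∨ j, b ∨ c), c, b) ∨ j, c)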